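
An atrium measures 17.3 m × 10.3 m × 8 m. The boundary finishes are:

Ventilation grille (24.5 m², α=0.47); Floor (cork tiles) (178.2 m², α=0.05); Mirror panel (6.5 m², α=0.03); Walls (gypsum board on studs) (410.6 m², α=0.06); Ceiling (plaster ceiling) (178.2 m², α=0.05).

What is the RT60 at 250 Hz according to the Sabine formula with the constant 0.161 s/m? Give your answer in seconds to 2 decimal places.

4.24 sec

A = Σ Sᵢαᵢ = 24.5*0.47 + 178.2*0.05 + 6.5*0.03 + 410.6*0.06 + 178.2*0.05 = 54.166 sabins.
Room volume: 1425.52 m³.
Sabine: RT60 = 0.161 × 1425.52 / 54.166 = 4.24 s.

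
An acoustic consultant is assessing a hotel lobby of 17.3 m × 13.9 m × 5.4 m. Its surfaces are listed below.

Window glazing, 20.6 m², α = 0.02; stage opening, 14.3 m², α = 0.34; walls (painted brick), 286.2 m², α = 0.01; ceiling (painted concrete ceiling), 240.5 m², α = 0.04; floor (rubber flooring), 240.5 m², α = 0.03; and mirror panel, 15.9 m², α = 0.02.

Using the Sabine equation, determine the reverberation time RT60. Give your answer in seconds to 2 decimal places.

8.27 s

Total absorption A = 20.6·0.02 + 14.3·0.34 + 286.2·0.01 + 240.5·0.04 + 240.5·0.03 + 15.9·0.02
  = 0.412 + 4.862 + 2.862 + 9.620 + 7.215 + 0.318 = 25.289 m² sabins.
Room volume: 1298.538 m³.
T = 0.161 V/A = 0.161·1298.538/25.289 = 8.27 s.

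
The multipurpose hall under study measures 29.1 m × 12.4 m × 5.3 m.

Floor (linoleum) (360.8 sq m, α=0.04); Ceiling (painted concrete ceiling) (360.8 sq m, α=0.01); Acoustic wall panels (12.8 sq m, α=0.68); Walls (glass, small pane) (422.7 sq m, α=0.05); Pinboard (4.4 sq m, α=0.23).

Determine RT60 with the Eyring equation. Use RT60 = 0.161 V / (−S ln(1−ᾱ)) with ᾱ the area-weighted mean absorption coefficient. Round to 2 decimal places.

6.16 s

Total surface area S = 360.8 + 360.8 + 12.8 + 422.7 + 4.4 = 1161.5 sq m.
Σ(Sᵢαᵢ) = 360.8×0.04 + 360.8×0.01 + 12.8×0.68 + 422.7×0.05 + 4.4×0.23 = 48.891.
Mean coefficient ᾱ = A/S = 0.0421.
Eyring denominator: −S ln(1−ᾱ) = 49.958.
V = 29.1 × 12.4 × 5.3 = 1912.452 m³.
T = 0.161·V/[−S·ln(1−ᾱ)] = 0.161·1912.452/49.958 = 6.16 s.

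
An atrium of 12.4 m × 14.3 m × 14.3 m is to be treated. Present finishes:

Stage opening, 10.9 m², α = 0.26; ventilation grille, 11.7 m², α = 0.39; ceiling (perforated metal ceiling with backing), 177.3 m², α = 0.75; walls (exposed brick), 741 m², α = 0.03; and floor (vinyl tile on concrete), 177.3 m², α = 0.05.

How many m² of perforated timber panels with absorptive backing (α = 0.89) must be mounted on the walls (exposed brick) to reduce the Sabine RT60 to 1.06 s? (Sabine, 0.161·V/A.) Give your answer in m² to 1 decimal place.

248.5

A₁ = Σ Sᵢαᵢ = 10.9×0.26 + 11.7×0.39 + 177.3×0.75 + 741×0.03 + 177.3×0.05 = 171.467 sabins.
Required A₂ = 0.161·2535.676/1.06 = 385.136 sabins.
Absorption to add: 385.136 − 171.467 = 213.669 sabins.
Each m² of panel replacing the walls (exposed brick) adds (0.89 − 0.03) = 0.86 sabins.
Panel area = 213.669 / 0.86 = 248.5 m².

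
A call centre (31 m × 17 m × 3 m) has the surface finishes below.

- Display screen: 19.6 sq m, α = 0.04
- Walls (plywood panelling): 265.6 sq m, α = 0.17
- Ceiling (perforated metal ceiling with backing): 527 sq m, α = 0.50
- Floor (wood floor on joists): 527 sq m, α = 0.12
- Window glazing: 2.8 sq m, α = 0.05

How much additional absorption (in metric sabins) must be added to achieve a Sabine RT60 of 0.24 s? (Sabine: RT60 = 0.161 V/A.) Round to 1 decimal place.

687.8 sabins

Summing Sᵢαᵢ: 0.784 + 45.152 + 263.500 + 63.240 + 0.140 → A₁ = 372.816 sabins.
Target A₂ = 0.161·1581/0.24 = 1060.588 sabins (V = 1581 m³).
Additional absorption ΔA = 1060.588 − 372.816 = 687.8 sabins.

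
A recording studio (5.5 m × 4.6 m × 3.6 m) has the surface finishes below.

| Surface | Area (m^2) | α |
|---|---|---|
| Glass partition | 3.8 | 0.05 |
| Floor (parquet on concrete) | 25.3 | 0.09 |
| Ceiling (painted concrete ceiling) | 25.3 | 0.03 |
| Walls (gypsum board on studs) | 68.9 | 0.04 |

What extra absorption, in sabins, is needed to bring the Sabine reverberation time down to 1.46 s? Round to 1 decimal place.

4.1 sabins

Summing Sᵢαᵢ: 0.190 + 2.277 + 0.759 + 2.756 → A₁ = 5.982 sabins.
V = 91.08 m³. Required absorption A₂ = 0.161 × 91.08 / 1.46 = 10.044 sabins.
Shortfall: 10.044 − 5.982 = 4.1 sabins.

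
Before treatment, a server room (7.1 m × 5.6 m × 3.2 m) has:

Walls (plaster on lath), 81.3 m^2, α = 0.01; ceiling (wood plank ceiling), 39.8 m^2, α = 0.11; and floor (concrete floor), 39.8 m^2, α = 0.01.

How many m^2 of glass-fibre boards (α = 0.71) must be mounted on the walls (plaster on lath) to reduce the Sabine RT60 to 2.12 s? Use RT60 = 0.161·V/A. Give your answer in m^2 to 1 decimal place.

5.8

A₁ = Σ Sᵢαᵢ = 81.3*0.01 + 39.8*0.11 + 39.8*0.01 = 5.589 sabins.
V = 127.232 m³. Target absorption A₂ = 0.161 × 127.232 / 2.12 = 9.662 sabins.
Absorption to add: 9.662 − 5.589 = 4.073 sabins.
Net gain per m^2: Δα = 0.71 − 0.01 = 0.70.
Panel area = 4.073 / 0.70 = 5.8 m^2.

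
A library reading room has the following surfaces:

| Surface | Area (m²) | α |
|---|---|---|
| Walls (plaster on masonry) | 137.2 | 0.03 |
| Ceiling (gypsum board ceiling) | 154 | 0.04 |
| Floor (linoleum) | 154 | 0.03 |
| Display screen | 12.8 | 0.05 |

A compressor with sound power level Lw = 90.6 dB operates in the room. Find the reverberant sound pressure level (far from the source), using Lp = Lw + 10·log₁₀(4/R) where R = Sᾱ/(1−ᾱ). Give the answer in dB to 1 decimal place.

A = 15.536 sabins; S = 458.0 m².
ᾱ = 0.0339, so room constant R = A/(1−ᾱ) = 16.081 m².
Lp = Lw + 10 log₁₀(4/R) = 90.6 -6.04 = 84.6 dB.

84.6 dB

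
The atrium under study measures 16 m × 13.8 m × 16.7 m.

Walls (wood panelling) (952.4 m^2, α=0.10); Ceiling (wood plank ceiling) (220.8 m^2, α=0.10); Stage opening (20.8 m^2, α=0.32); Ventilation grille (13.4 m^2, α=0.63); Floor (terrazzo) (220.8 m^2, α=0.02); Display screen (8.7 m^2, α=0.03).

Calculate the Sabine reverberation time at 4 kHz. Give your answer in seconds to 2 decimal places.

A = Σ Sᵢαᵢ = 952.4*0.10 + 220.8*0.10 + 20.8*0.32 + 13.4*0.63 + 220.8*0.02 + 8.7*0.03 = 137.095 sabins.
Volume V = 16 × 13.8 × 16.7 = 3687.36 m³.
Sabine: RT60 = 0.161 × 3687.36 / 137.095 = 4.33 s.

4.33 s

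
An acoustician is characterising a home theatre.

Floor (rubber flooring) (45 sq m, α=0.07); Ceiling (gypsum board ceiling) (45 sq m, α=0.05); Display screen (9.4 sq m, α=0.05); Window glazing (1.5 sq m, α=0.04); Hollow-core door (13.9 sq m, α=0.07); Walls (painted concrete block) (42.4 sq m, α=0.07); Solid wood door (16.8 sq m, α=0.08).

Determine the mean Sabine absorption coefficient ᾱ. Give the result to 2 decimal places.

0.06

S = Σ Sᵢ = 45 + 45 + 9.4 + 1.5 + 13.9 + 42.4 + 16.8 = 174.0 sq m.
A = 45·0.07 + 45·0.05 + 9.4·0.05 + 1.5·0.04 + 13.9·0.07 + 42.4·0.07 + 16.8·0.08 = 11.215 sabins.
ᾱ = 11.215 / 174.0 = 0.06.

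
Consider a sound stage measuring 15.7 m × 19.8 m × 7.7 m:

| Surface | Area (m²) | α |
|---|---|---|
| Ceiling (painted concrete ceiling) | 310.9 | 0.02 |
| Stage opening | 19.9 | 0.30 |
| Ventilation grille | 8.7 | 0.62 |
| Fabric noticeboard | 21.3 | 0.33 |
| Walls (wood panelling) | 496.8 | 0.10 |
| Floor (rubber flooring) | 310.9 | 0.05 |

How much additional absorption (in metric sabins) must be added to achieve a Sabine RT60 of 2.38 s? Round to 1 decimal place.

72.1 sabins

A₁ = Σ Sᵢαᵢ = 310.9·0.02 + 19.9·0.30 + 8.7·0.62 + 21.3·0.33 + 496.8·0.10 + 310.9·0.05 = 89.836 sabins.
Target A₂ = 0.161·2393.622/2.38 = 161.921 sabins (V = 2393.622 m³).
ΔA = A₂ − A₁ = 161.921 − 89.836 = 72.1 sabins.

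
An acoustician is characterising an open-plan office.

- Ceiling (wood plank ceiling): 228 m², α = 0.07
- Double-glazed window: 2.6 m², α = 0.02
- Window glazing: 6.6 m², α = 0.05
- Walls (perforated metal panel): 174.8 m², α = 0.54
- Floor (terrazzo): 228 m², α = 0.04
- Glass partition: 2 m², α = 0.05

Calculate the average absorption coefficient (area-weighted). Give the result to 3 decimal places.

0.187

S = Σ Sᵢ = 228 + 2.6 + 6.6 + 174.8 + 228 + 2 = 642.0 m².
A = 228·0.07 + 2.6·0.02 + 6.6·0.05 + 174.8·0.54 + 228·0.04 + 2·0.05 = 119.954 sabins.
ᾱ = 119.954 / 642.0 = 0.187.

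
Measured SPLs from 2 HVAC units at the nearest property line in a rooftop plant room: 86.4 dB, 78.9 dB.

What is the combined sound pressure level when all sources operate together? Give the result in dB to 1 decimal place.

Sum in the linear (power) domain: Σ 10^(Lᵢ/10) = 10^(86.4/10) + 10^(78.9/10) = 5.141e+08.
L_total = 10·log₁₀(5.141e+08) = 87.1 dB.

87.1 dB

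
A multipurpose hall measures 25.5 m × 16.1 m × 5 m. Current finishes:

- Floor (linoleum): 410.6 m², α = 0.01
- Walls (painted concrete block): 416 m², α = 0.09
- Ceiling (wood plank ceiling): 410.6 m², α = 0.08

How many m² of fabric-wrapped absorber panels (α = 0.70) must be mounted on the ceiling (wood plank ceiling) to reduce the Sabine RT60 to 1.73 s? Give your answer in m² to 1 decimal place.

188.1

Summing Sᵢαᵢ: 4.106 + 37.440 + 32.848 → A₁ = 74.394 sabins.
V = 2052.75 m³. Target absorption A₂ = 0.161 × 2052.75 / 1.73 = 191.036 sabins.
ΔA needed = 191.036 − 74.394 = 116.642 sabins.
Each m² of panel replacing the ceiling (wood plank ceiling) adds (0.70 − 0.08) = 0.62 sabins.
Area = ΔA/Δα = 116.642/0.62 = 188.1 m².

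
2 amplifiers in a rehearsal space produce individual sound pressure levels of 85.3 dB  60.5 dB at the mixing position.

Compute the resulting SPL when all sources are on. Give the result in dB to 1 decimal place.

85.3 dB

Sum in the linear (power) domain: Σ 10^(Lᵢ/10) = 10^(85.3/10) + 10^(60.5/10) = 3.4e+08.
Back to dB: 10·log₁₀ Σ = 85.3 dB.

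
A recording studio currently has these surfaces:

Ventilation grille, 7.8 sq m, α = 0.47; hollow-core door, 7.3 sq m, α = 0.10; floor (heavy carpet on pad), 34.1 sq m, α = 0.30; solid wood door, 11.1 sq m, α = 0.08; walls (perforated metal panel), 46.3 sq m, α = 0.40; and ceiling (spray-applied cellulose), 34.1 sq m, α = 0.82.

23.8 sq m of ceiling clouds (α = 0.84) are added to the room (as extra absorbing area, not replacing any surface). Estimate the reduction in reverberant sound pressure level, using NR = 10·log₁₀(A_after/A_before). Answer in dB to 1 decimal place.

1.2 dB

Summing Sᵢαᵢ: 3.666 + 0.730 + 10.230 + 0.888 + 18.520 + 27.962 → A_before = 61.996 sabins.
Added absorption = 23.8 × 0.84 = 19.992 sabins.
A_after = 61.996 + 19.992 = 81.988 sabins.
Reduction = 10 log₁₀(A_after/A_before) = 10 log₁₀(1.3225) = 1.2 dB.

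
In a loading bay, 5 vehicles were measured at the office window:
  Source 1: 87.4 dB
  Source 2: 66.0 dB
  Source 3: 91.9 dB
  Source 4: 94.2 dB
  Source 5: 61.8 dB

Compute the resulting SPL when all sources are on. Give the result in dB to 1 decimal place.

96.8 dB

Σ 10^(Lᵢ/10) = 4.734e+09.
Combined level = 10 log₁₀(4.734e+09) = 96.8 dB.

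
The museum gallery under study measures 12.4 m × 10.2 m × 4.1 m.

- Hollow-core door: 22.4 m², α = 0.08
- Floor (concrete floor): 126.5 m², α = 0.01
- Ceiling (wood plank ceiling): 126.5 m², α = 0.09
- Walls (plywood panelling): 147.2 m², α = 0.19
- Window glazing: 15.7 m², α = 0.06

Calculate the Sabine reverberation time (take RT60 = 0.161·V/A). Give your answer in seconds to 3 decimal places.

1.926 s

A = Σ Sᵢαᵢ = 22.4*0.08 + 126.5*0.01 + 126.5*0.09 + 147.2*0.19 + 15.7*0.06 = 43.352 sabins.
Room volume: 518.568 m³.
RT60 = 0.161 · V / A = 0.161 × 518.568 / 43.352 = 1.926 s.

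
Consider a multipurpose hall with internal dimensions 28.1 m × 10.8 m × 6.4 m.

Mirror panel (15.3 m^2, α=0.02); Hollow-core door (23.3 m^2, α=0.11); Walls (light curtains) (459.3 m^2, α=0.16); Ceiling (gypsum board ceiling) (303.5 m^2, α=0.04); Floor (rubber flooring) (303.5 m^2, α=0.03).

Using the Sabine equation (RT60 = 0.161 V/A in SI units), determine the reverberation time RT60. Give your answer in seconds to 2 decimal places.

Summing Sᵢαᵢ: 0.306 + 2.563 + 73.488 + 12.140 + 9.105 → A = 97.602 sabins.
V = 28.1·10.8·6.4 = 1942.272 m³.
RT60 = 0.161 · V / A = 0.161 × 1942.272 / 97.602 = 3.20 s.

3.20 seconds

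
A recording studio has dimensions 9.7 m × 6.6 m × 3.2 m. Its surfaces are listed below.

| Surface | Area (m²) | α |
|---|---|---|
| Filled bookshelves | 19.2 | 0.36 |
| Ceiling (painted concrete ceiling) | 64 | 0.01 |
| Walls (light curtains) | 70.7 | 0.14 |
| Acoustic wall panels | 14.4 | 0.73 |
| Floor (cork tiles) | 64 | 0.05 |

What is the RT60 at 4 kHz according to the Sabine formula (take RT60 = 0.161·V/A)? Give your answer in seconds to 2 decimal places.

1.06 sec

Total absorption A = 19.2·0.36 + 64·0.01 + 70.7·0.14 + 14.4·0.73 + 64·0.05
  = 6.912 + 0.640 + 9.898 + 10.512 + 3.200 = 31.162 m² sabins.
Volume V = 9.7 × 6.6 × 3.2 = 204.864 m³.
Sabine: RT60 = 0.161 × 204.864 / 31.162 = 1.06 s.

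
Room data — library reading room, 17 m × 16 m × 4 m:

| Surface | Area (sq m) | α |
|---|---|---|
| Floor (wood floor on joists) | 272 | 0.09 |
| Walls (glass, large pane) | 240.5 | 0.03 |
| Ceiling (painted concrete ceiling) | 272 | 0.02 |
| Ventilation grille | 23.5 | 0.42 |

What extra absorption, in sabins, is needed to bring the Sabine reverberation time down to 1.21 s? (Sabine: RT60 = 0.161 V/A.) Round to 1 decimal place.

A₁ = Σ Sᵢαᵢ = 272·0.09 + 240.5·0.03 + 272·0.02 + 23.5·0.42 = 47.005 sabins.
V = 1088 m³. Required absorption A₂ = 0.161 × 1088 / 1.21 = 144.767 sabins.
Additional absorption ΔA = 144.767 − 47.005 = 97.8 sabins.

97.8 sabins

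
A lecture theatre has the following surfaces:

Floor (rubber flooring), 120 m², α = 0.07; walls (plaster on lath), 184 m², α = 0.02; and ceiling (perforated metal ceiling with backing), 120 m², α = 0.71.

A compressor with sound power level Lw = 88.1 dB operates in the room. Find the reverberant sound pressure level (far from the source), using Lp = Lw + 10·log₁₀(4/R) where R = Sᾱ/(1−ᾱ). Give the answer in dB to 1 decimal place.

Σ(Sᵢαᵢ) = 120·0.07 + 184·0.02 + 120·0.71 = 97.280; total area S = 424.0 m².
ᾱ = 97.280/424.0 = 0.2294; R = Sᾱ/(1−ᾱ) = 97.280/(1−0.2294) = 126.239 m².
Lp = 88.1 + 10·log₁₀(4/126.239) = 88.1 + (-14.99) = 73.1 dB.

73.1 dB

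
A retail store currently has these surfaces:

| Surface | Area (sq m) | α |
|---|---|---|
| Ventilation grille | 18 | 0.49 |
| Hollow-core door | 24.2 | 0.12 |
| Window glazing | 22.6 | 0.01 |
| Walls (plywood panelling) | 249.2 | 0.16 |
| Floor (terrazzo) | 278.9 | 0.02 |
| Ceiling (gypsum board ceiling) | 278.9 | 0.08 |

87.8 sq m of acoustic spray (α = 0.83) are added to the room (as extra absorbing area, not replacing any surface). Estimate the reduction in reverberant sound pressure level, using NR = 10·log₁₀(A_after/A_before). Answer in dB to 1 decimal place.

2.8 dB

A_before = Σ Sᵢαᵢ = 18×0.49 + 24.2×0.12 + 22.6×0.01 + 249.2×0.16 + 278.9×0.02 + 278.9×0.08 = 79.712 sabins.
Treatment contributes 87.8·0.83 = 72.874 sabins.
A_after = 79.712 + 72.874 = 152.586 sabins.
Reduction = 10 log₁₀(A_after/A_before) = 10 log₁₀(1.9142) = 2.8 dB.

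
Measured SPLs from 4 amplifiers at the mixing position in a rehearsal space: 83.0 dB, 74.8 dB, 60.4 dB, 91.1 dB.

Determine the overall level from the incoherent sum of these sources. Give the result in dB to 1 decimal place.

Σ 10^(Lᵢ/10) = 1.519e+09.
Combined level = 10 log₁₀(1.519e+09) = 91.8 dB.

91.8 dB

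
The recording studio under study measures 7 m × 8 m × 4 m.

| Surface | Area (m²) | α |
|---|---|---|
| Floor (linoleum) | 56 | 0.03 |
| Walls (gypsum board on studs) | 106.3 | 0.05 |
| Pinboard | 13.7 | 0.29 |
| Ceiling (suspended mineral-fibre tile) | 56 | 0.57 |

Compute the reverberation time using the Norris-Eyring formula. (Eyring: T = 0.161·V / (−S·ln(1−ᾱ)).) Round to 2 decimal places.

0.76 seconds

S = Σ Sᵢ = 232.0 m².
Absorption A = 56×0.03 + 106.3×0.05 + 13.7×0.29 + 56×0.57 = 42.888 sabins.
ᾱ = 42.888 / 232.0 = 0.1849.
Eyring denominator: −S ln(1−ᾱ) = 47.431.
V = 7 × 8 × 4 = 224 m³.
T = 0.161·V/[−S·ln(1−ᾱ)] = 0.161·224/47.431 = 0.76 s.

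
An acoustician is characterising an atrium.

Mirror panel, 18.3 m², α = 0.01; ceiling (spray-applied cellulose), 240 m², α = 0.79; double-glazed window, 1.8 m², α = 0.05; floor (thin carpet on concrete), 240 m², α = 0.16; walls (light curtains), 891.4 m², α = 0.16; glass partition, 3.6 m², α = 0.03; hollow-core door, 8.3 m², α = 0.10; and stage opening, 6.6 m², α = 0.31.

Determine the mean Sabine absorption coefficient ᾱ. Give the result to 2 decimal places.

0.27

S = Σ Sᵢ = 18.3 + 240 + 1.8 + 240 + 891.4 + 3.6 + 8.3 + 6.6 = 1410.0 m².
A = 18.3×0.01 + 240×0.79 + 1.8×0.05 + 240×0.16 + 891.4×0.16 + 3.6×0.03 + 8.3×0.10 + 6.6×0.31 = 373.881 sabins.
ᾱ = A/S = 0.27.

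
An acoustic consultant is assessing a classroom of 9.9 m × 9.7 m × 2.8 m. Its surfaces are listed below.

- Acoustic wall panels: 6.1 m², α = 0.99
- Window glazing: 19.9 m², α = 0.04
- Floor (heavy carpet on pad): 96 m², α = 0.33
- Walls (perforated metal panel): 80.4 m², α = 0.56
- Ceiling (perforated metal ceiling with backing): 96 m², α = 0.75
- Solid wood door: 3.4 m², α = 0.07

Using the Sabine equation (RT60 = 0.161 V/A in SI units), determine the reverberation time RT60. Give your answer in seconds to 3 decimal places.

0.278 sec

Equivalent absorption area: A = 6.1×0.99 + 19.9×0.04 + 96×0.33 + 80.4×0.56 + 96×0.75 + 3.4×0.07 = 155.777 m².
Room volume: 268.884 m³.
T = 0.161 V/A = 0.161·268.884/155.777 = 0.278 s.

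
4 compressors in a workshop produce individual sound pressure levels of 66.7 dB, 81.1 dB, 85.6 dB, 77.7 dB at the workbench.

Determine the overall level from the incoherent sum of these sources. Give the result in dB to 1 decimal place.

Σ 10^(Lᵢ/10) = 5.555e+08.
L_total = 10·log₁₀(5.555e+08) = 87.4 dB.

87.4 dB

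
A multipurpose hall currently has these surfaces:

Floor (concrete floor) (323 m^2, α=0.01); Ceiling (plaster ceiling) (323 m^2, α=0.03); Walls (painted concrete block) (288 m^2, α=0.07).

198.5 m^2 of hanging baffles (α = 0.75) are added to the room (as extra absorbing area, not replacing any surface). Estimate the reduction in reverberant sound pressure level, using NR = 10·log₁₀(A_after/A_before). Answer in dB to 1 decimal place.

A_before = Σ Sᵢαᵢ = 323*0.01 + 323*0.03 + 288*0.07 = 33.080 sabins.
Added absorption = 198.5 × 0.75 = 148.875 sabins.
New total A_after = 181.955 sabins.
NR = 10·log₁₀(181.955/33.080) = 7.4 dB.

7.4 dB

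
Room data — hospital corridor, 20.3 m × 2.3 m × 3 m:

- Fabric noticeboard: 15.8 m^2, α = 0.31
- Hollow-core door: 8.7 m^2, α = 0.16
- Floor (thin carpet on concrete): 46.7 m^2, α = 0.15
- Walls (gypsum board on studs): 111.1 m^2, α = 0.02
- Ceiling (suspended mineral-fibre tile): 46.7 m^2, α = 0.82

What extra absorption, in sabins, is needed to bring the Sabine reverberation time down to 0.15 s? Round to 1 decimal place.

96.5 sabins

Total absorption A₁ = 15.8×0.31 + 8.7×0.16 + 46.7×0.15 + 111.1×0.02 + 46.7×0.82
  = 4.898 + 1.392 + 7.005 + 2.222 + 38.294 = 53.811 m^2 sabins.
For T = 0.15 s, need A₂ = 0.161·V/T = 0.161·140.07/0.15 = 150.342 sabins.
Additional absorption ΔA = 150.342 − 53.811 = 96.5 sabins.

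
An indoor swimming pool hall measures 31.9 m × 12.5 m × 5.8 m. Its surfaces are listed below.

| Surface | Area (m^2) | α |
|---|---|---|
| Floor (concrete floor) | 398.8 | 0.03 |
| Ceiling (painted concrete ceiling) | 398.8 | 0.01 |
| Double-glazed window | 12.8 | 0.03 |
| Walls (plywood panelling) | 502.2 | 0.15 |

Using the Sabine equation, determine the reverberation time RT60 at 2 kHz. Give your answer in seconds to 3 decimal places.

4.062 sec

Equivalent absorption area: A = 398.8·0.03 + 398.8·0.01 + 12.8·0.03 + 502.2·0.15 = 91.666 m^2.
V = 31.9·12.5·5.8 = 2312.75 m³.
T = 0.161 V/A = 0.161·2312.75/91.666 = 4.062 s.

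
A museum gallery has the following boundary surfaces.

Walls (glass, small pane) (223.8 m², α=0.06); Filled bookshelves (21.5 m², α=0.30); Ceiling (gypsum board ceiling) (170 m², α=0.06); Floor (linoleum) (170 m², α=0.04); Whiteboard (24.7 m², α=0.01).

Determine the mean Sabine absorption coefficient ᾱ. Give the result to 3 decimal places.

0.061

S = Σ Sᵢ = 223.8 + 21.5 + 170 + 170 + 24.7 = 610.0 m².
Weighted sum Σ Sα = 37.125.
ᾱ = 37.125 / 610.0 = 0.061.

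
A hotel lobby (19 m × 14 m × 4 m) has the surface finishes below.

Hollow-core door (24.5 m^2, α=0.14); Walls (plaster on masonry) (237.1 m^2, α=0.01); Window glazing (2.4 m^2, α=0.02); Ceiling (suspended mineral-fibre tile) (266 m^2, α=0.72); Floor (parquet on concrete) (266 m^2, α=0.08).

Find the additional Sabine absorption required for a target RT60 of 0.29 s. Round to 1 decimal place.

372.1 sabins

Equivalent absorption area: A₁ = 24.5*0.14 + 237.1*0.01 + 2.4*0.02 + 266*0.72 + 266*0.08 = 218.649 m^2.
V = 1064 m³. Required absorption A₂ = 0.161 × 1064 / 0.29 = 590.703 sabins.
ΔA = A₂ − A₁ = 590.703 − 218.649 = 372.1 sabins.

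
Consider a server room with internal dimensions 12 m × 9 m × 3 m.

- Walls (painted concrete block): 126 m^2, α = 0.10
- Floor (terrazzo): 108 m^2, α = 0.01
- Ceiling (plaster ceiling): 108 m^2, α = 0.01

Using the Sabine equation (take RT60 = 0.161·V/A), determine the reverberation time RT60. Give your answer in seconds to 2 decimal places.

3.53 s

Summing Sᵢαᵢ: 12.600 + 1.080 + 1.080 → A = 14.760 sabins.
V = 12·9·3 = 324 m³.
RT60 = 0.161 · V / A = 0.161 × 324 / 14.760 = 3.53 s.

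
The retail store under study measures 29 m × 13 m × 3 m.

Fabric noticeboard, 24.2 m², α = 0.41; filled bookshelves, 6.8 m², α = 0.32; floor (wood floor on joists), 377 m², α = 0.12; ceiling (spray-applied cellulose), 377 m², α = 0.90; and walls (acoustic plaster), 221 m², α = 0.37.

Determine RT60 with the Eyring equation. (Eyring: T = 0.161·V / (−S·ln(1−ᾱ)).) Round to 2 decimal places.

Total surface area S = 24.2 + 6.8 + 377 + 377 + 221 = 1006.0 m².
Σ(Sᵢαᵢ) = 24.2·0.41 + 6.8·0.32 + 377·0.12 + 377·0.90 + 221·0.37 = 478.408.
ᾱ = 478.408 / 1006.0 = 0.4756.
Eyring denominator: −S ln(1−ᾱ) = 649.374.
V = 29 × 13 × 3 = 1131 m³.
RT60 = 0.161 × 1131 / 649.374 = 0.28 s.

0.28 s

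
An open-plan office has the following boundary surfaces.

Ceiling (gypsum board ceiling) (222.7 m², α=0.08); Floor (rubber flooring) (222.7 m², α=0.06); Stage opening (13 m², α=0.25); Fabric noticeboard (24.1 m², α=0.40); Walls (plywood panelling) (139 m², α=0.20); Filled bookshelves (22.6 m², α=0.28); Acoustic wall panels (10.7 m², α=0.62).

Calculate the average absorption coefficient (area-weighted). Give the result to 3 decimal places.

0.130

S = Σ Sᵢ = 222.7 + 222.7 + 13 + 24.1 + 139 + 22.6 + 10.7 = 654.8 m².
Weighted sum Σ Sα = 84.830.
ᾱ = A/S = 0.130.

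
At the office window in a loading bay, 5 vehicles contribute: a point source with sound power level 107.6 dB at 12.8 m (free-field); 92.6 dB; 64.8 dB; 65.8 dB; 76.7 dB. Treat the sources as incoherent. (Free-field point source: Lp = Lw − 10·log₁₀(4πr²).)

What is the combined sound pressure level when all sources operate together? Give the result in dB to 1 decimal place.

92.8 dB

Source at 12.8 m: Lp = 107.6 − 10·log₁₀(4π·12.8²) = 107.6 − 10·log₁₀(2058.874) = 74.5 dB.
Sum in the linear (power) domain: Σ 10^(Lᵢ/10) = 10^(74.5/10) + 10^(92.6/10) + 10^(64.8/10) + 10^(65.8/10) + 10^(76.7/10) = 1.901e+09.
Combined level = 10 log₁₀(1.901e+09) = 92.8 dB.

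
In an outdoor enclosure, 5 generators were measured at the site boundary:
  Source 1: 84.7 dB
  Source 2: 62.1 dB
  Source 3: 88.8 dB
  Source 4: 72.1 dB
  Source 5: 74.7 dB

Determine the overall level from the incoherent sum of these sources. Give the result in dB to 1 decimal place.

Converting to relative power and adding: 10^(84.7/10) + 10^(62.1/10) + 10^(88.8/10) + 10^(72.1/10) + 10^(74.7/10) = 1.101e+09.
L_total = 10·log₁₀(1.101e+09) = 90.4 dB.

90.4 dB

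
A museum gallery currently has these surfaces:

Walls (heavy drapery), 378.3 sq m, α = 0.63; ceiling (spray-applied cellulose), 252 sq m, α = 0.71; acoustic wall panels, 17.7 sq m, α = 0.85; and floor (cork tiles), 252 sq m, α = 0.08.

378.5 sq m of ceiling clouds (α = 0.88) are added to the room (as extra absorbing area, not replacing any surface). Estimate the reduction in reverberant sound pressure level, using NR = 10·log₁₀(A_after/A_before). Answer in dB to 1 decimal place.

2.4 dB

Summing Sᵢαᵢ: 238.329 + 178.920 + 15.045 + 20.160 → A_before = 452.454 sabins.
Added absorption = 378.5 × 0.88 = 333.080 sabins.
A_after = 452.454 + 333.080 = 785.534 sabins.
Reduction = 10 log₁₀(A_after/A_before) = 10 log₁₀(1.7362) = 2.4 dB.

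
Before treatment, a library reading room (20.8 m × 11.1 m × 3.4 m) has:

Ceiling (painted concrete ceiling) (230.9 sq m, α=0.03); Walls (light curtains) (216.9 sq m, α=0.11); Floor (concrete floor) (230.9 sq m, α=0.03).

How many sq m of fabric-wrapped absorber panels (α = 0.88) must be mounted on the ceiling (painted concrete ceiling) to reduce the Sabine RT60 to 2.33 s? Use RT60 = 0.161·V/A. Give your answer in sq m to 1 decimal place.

Equivalent absorption area: A₁ = 230.9×0.03 + 216.9×0.11 + 230.9×0.03 = 37.713 sq m.
Required A₂ = 0.161·784.992/2.33 = 54.242 sabins.
ΔA needed = 54.242 − 37.713 = 16.529 sabins.
Net gain per sq m: Δα = 0.88 − 0.03 = 0.85.
Area = ΔA/Δα = 16.529/0.85 = 19.4 sq m.

19.4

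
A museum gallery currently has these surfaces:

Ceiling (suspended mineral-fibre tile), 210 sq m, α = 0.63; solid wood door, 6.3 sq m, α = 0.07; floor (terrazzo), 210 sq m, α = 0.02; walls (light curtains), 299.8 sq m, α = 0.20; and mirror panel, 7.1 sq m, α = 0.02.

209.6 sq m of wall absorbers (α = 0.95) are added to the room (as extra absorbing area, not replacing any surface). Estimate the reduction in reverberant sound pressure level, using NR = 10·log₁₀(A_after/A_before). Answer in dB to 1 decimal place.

Equivalent absorption area: A_before = 210*0.63 + 6.3*0.07 + 210*0.02 + 299.8*0.20 + 7.1*0.02 = 197.043 sq m.
Treatment contributes 209.6·0.95 = 199.120 sabins.
A_after = 197.043 + 199.120 = 396.163 sabins.
NR = 10·log₁₀(396.163/197.043) = 3.0 dB.

3.0 dB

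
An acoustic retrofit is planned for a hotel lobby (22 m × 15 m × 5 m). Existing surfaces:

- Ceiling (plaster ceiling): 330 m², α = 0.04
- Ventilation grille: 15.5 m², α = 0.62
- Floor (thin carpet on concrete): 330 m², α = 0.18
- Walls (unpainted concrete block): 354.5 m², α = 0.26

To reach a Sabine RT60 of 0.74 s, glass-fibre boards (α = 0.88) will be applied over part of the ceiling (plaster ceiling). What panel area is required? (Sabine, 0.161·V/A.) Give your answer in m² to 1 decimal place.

219.8

Total absorption A₁ = 330×0.04 + 15.5×0.62 + 330×0.18 + 354.5×0.26
  = 13.200 + 9.610 + 59.400 + 92.170 = 174.380 m² sabins.
Required A₂ = 0.161·1650/0.74 = 358.986 sabins.
ΔA needed = 358.986 − 174.380 = 184.606 sabins.
Each m² of panel replacing the ceiling (plaster ceiling) adds (0.88 − 0.04) = 0.84 sabins.
Area = ΔA/Δα = 184.606/0.84 = 219.8 m².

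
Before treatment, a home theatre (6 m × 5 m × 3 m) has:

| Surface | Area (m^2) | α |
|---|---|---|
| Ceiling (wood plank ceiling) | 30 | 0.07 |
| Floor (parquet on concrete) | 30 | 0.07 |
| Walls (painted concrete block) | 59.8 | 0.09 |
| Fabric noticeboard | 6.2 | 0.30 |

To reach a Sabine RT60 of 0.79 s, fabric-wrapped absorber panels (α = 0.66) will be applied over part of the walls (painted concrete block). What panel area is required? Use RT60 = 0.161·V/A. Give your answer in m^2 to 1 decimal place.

Summing Sᵢαᵢ: 2.100 + 2.100 + 5.382 + 1.860 → A₁ = 11.442 sabins.
Required A₂ = 0.161·90/0.79 = 18.342 sabins.
Absorption to add: 18.342 − 11.442 = 6.900 sabins.
Each m^2 of panel replacing the walls (painted concrete block) adds (0.66 − 0.09) = 0.57 sabins.
Panel area = 6.900 / 0.57 = 12.1 m^2.

12.1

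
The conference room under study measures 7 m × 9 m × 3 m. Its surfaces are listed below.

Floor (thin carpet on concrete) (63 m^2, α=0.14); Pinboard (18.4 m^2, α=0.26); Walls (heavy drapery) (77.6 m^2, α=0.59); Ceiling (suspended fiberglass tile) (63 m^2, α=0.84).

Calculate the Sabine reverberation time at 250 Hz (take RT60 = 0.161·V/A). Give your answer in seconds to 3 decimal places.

0.271 s

A = Σ Sᵢαᵢ = 63*0.14 + 18.4*0.26 + 77.6*0.59 + 63*0.84 = 112.308 sabins.
Room volume: 189 m³.
RT60 = 0.161 · V / A = 0.161 × 189 / 112.308 = 0.271 s.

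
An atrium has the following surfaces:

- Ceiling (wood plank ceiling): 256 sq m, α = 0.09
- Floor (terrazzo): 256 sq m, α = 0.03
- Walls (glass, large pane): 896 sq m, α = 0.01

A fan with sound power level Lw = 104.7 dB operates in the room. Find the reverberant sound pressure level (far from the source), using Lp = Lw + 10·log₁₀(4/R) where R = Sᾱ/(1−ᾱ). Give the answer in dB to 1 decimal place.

Σ(Sᵢαᵢ) = 256×0.09 + 256×0.03 + 896×0.01 = 39.680; total area S = 1408.0 sq m.
ᾱ = 0.0282, so room constant R = A/(1−ᾱ) = 40.831 sq m.
Lp = Lw + 10 log₁₀(4/R) = 104.7 -10.09 = 94.6 dB.

94.6 dB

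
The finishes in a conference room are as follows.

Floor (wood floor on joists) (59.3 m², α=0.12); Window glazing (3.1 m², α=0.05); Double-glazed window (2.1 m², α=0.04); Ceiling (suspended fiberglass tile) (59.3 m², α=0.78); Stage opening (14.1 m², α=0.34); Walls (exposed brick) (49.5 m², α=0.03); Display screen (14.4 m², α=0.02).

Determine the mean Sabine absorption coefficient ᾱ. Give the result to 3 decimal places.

0.298

S = Σ Sᵢ = 59.3 + 3.1 + 2.1 + 59.3 + 14.1 + 49.5 + 14.4 = 201.8 m².
A = 59.3*0.12 + 3.1*0.05 + 2.1*0.04 + 59.3*0.78 + 14.1*0.34 + 49.5*0.03 + 14.4*0.02 = 60.176 sabins.
ᾱ = A/S = 0.298.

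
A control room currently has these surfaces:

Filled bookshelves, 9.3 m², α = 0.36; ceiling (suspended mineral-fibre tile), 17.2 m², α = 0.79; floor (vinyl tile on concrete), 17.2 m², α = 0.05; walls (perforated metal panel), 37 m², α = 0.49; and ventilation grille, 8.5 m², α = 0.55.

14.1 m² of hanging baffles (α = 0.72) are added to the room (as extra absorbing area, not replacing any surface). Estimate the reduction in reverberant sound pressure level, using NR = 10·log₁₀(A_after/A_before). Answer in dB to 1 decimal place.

A_before = Σ Sᵢαᵢ = 9.3*0.36 + 17.2*0.79 + 17.2*0.05 + 37*0.49 + 8.5*0.55 = 40.601 sabins.
Added absorption = 14.1 × 0.72 = 10.152 sabins.
New total A_after = 50.753 sabins.
Reduction = 10 log₁₀(A_after/A_before) = 10 log₁₀(1.2500) = 1.0 dB.

1.0 dB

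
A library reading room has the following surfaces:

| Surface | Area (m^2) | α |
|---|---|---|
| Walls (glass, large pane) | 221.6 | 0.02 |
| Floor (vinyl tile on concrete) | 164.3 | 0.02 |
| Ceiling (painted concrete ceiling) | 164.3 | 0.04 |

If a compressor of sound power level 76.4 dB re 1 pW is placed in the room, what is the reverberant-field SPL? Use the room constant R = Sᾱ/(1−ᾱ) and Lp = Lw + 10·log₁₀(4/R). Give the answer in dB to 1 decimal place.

A = 14.290 sabins; S = 550.2 m^2.
ᾱ = 0.0260, so room constant R = A/(1−ᾱ) = 14.671 m^2.
Lp = 76.4 + 10·log₁₀(4/14.671) = 76.4 + (-5.64) = 70.8 dB.

70.8 dB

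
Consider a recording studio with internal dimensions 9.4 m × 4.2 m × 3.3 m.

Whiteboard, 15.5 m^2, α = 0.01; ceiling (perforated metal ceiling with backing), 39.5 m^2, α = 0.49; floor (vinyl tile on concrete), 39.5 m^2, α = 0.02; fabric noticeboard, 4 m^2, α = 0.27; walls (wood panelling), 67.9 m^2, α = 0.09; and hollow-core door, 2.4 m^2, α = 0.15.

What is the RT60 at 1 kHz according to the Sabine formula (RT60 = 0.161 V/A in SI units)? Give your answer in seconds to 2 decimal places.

Summing Sᵢαᵢ: 0.155 + 19.355 + 0.790 + 1.080 + 6.111 + 0.360 → A = 27.851 sabins.
V = 9.4·4.2·3.3 = 130.284 m³.
T = 0.161 V/A = 0.161·130.284/27.851 = 0.75 s.

0.75 sec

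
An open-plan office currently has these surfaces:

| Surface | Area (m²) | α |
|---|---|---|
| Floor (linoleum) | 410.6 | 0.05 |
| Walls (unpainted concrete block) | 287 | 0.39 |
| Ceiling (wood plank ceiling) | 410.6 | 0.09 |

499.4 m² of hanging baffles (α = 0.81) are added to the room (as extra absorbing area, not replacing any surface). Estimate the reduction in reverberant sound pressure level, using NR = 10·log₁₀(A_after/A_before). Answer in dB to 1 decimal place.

A_before = Σ Sᵢαᵢ = 410.6*0.05 + 287*0.39 + 410.6*0.09 = 169.414 sabins.
Added absorption = 499.4 × 0.81 = 404.514 sabins.
New total A_after = 573.928 sabins.
NR = 10·log₁₀(573.928/169.414) = 5.3 dB.

5.3 dB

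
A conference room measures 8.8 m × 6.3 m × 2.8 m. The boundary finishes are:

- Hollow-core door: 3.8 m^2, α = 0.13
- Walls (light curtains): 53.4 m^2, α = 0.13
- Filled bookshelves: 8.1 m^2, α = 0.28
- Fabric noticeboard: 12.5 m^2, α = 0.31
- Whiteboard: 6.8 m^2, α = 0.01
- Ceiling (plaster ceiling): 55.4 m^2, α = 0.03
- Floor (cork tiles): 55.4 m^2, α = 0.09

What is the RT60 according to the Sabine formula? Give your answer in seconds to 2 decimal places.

A = Σ Sᵢαᵢ = 3.8·0.13 + 53.4·0.13 + 8.1·0.28 + 12.5·0.31 + 6.8·0.01 + 55.4·0.03 + 55.4·0.09 = 20.295 sabins.
V = 8.8·6.3·2.8 = 155.232 m³.
T = 0.161 V/A = 0.161·155.232/20.295 = 1.23 s.

1.23 seconds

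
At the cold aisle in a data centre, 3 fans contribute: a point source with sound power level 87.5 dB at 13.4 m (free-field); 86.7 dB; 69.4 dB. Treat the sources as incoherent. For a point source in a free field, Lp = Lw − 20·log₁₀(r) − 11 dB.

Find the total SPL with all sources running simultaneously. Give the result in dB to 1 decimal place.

Source at 13.4 m: Lp = 87.5 − 20·log₁₀(13.4) − 11 = 54.0 dB.
Converting to relative power and adding: 10^(54.0/10) + 10^(86.7/10) + 10^(69.4/10) = 4.767e+08.
L_total = 10·log₁₀(4.767e+08) = 86.8 dB.

86.8 dB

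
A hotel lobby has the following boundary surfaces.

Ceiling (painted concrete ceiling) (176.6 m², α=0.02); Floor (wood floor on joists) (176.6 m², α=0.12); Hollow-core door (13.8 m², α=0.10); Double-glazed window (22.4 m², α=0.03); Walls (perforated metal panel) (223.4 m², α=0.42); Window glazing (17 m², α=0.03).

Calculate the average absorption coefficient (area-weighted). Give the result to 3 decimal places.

Total surface area S = 629.8 m².
Σ(Sᵢαᵢ) = 176.6·0.02 + 176.6·0.12 + 13.8·0.10 + 22.4·0.03 + 223.4·0.42 + 17·0.03 = 121.114.
ᾱ = A/S = 0.192.

0.192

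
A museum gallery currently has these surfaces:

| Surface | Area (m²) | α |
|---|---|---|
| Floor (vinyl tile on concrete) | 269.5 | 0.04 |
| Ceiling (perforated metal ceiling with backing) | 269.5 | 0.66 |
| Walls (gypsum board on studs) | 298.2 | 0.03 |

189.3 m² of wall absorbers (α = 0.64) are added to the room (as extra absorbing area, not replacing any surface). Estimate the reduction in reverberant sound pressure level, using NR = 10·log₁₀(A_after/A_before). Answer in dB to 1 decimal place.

Equivalent absorption area: A_before = 269.5×0.04 + 269.5×0.66 + 298.2×0.03 = 197.596 m².
Treatment contributes 189.3·0.64 = 121.152 sabins.
New total A_after = 318.748 sabins.
NR = 10·log₁₀(318.748/197.596) = 2.1 dB.

2.1 dB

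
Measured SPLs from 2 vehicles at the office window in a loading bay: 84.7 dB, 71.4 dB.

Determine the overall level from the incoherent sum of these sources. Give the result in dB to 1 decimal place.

84.9 dB

Σ 10^(Lᵢ/10) = 3.089e+08.
L_total = 10·log₁₀(3.089e+08) = 84.9 dB.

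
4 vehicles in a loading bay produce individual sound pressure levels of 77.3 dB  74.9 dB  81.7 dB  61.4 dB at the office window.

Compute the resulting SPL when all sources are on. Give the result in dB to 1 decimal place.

Σ 10^(Lᵢ/10) = 2.339e+08.
L_total = 10·log₁₀(2.339e+08) = 83.7 dB.

83.7 dB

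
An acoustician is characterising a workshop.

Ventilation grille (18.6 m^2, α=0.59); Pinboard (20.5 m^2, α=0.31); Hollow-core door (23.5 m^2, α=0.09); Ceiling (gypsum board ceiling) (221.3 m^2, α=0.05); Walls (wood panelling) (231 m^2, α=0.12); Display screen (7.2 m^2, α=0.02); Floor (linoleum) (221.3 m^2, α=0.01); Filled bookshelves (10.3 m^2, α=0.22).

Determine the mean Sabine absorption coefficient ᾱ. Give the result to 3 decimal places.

S = Σ Sᵢ = 18.6 + 20.5 + 23.5 + 221.3 + 231 + 7.2 + 221.3 + 10.3 = 753.7 m^2.
Weighted sum Σ Sα = 62.852.
ᾱ = A/S = 0.083.

0.083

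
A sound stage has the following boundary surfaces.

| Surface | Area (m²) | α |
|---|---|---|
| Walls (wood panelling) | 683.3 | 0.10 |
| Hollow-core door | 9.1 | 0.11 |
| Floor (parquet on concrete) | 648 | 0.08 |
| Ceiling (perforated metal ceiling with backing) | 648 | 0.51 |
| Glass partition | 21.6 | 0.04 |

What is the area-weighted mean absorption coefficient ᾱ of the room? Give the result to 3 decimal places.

0.225

Total surface area S = 2010.0 m².
Weighted sum Σ Sα = 452.515.
ᾱ = A/S = 0.225.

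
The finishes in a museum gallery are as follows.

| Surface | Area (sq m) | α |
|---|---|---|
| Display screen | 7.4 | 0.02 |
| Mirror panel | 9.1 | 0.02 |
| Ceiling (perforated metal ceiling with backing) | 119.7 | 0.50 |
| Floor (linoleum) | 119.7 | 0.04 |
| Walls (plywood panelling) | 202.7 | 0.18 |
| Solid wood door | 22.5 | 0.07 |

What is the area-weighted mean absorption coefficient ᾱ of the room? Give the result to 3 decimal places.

0.214

Total surface area S = 481.1 sq m.
Σ(Sᵢαᵢ) = 7.4*0.02 + 9.1*0.02 + 119.7*0.50 + 119.7*0.04 + 202.7*0.18 + 22.5*0.07 = 103.029.
ᾱ = 103.029 / 481.1 = 0.214.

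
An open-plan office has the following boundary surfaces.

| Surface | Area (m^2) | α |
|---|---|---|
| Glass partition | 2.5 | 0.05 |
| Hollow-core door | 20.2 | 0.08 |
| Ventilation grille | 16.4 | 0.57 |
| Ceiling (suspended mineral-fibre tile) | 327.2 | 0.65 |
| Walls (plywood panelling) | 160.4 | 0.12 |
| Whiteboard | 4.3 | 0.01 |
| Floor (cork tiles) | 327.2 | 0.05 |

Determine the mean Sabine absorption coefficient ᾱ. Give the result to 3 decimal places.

0.302

Total surface area S = 858.2 m^2.
A = 2.5*0.05 + 20.2*0.08 + 16.4*0.57 + 327.2*0.65 + 160.4*0.12 + 4.3*0.01 + 327.2*0.05 = 259.420 sabins.
ᾱ = A/S = 0.302.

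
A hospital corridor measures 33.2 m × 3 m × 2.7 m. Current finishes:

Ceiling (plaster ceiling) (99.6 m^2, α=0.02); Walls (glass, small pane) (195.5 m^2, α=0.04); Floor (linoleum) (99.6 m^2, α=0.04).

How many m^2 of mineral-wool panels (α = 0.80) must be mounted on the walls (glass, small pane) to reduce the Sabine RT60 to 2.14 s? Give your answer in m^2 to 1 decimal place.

8.5

A₁ = Σ Sᵢαᵢ = 99.6×0.02 + 195.5×0.04 + 99.6×0.04 = 13.796 sabins.
V = 268.92 m³. Target absorption A₂ = 0.161 × 268.92 / 2.14 = 20.232 sabins.
ΔA needed = 20.232 − 13.796 = 6.436 sabins.
Net gain per m^2: Δα = 0.80 − 0.04 = 0.76.
Panel area = 6.436 / 0.76 = 8.5 m^2.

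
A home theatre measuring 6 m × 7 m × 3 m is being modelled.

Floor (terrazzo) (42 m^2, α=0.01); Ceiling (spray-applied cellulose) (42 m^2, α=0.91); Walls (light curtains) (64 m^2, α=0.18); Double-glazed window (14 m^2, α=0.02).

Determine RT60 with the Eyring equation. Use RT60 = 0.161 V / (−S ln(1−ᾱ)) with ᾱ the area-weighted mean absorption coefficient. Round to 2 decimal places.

Total surface area S = 42 + 42 + 64 + 14 = 162.0 m^2.
Absorption A = 42·0.01 + 42·0.91 + 64·0.18 + 14·0.02 = 50.440 sabins.
ᾱ = 50.440 / 162.0 = 0.3114.
Eyring denominator: −S ln(1−ᾱ) = 60.441.
V = 6 × 7 × 3 = 126 m³.
T = 0.161·V/[−S·ln(1−ᾱ)] = 0.161·126/60.441 = 0.34 s.

0.34 sec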